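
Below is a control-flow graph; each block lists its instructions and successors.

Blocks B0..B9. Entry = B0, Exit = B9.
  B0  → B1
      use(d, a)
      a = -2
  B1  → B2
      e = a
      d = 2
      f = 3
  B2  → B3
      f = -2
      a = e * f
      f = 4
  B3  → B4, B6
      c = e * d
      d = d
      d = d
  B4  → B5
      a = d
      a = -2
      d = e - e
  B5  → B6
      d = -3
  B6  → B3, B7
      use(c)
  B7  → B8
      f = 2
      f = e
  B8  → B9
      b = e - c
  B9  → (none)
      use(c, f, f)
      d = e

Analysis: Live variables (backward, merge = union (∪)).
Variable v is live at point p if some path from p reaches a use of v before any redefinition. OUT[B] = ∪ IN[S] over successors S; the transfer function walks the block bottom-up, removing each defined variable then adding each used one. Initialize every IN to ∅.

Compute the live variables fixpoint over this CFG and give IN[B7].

Fixpoint table:
  B0:   IN={a, d}   OUT={a}
  B1:   IN={a}   OUT={d, e}
  B2:   IN={d, e}   OUT={d, e}
  B3:   IN={d, e}   OUT={c, d, e}
  B4:   IN={c, d, e}   OUT={c, e}
  B5:   IN={c, e}   OUT={c, d, e}
  B6:   IN={c, d, e}   OUT={c, d, e}
  B7:   IN={c, e}   OUT={c, e, f}
  B8:   IN={c, e, f}   OUT={c, e, f}
  B9:   IN={c, e, f}   OUT={}

Merge at B7: OUT[B7] = IN[B8] = {c, e, f}
Applying B7's transfer function to that OUT value gives IN[B7] (row B7 above).

Answer: {c, e}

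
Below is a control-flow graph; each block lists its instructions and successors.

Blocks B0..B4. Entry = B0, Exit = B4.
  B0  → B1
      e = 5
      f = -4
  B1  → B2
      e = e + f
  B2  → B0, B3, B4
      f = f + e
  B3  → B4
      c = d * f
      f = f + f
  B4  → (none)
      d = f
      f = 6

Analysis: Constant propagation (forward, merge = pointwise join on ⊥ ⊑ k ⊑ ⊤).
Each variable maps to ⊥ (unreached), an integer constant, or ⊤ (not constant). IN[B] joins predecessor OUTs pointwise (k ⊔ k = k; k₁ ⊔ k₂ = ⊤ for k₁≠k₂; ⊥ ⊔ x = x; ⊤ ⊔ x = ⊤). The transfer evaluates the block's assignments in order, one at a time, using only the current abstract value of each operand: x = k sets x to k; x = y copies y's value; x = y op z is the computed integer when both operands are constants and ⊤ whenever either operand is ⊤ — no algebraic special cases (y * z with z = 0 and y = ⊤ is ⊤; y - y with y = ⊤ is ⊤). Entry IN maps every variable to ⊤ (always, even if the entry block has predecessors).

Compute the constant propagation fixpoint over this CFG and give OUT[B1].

Answer: {a: ⊤, b: ⊤, c: ⊤, d: ⊤, e: 1, f: -4}

Derivation:
Converged values:
  B0:  IN=(all ⊤)  OUT={e:5, f:-4; rest ⊤}
  B1:  IN={e:5, f:-4; rest ⊤}  OUT={e:1, f:-4; rest ⊤}
  B2:  IN={e:1, f:-4; rest ⊤}  OUT={e:1, f:-3; rest ⊤}
  B3:  IN={e:1, f:-3; rest ⊤}  OUT={e:1, f:-6; rest ⊤}
  B4:  IN={e:1; rest ⊤}  OUT={e:1, f:6; rest ⊤}

Merge at B1: IN[B1] = OUT[B0] = {a: ⊤, b: ⊤, c: ⊤, d: ⊤, e: 5, f: -4}
Applying B1's transfer function to that IN value gives OUT[B1] (row B1 above).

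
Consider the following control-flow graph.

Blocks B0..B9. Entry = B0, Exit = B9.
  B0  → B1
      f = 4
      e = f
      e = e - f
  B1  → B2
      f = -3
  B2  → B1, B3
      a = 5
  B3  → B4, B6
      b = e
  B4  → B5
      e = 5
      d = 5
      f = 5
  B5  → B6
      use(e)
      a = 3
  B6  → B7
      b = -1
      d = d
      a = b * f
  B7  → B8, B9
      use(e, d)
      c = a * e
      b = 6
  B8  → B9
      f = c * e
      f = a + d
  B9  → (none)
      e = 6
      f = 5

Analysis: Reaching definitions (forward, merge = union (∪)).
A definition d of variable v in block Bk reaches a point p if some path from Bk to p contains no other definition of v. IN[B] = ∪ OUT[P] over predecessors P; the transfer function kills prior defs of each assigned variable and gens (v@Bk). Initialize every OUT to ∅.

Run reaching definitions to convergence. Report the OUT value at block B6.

Answer: {a@B6, b@B6, d@B6, e@B0, e@B4, f@B1, f@B4}

Derivation:
Fixpoint table:
  B0:  IN={}  OUT={e@B0, f@B0}
  B1:  IN={a@B2, e@B0, f@B0, f@B1}  OUT={a@B2, e@B0, f@B1}
  B2:  IN={a@B2, e@B0, f@B1}  OUT={a@B2, e@B0, f@B1}
  B3:  IN={a@B2, e@B0, f@B1}  OUT={a@B2, b@B3, e@B0, f@B1}
  B4:  IN={a@B2, b@B3, e@B0, f@B1}  OUT={a@B2, b@B3, d@B4, e@B4, f@B4}
  B5:  IN={a@B2, b@B3, d@B4, e@B4, f@B4}  OUT={a@B5, b@B3, d@B4, e@B4, f@B4}
  B6:  IN={a@B2, a@B5, b@B3, d@B4, e@B0, e@B4, f@B1, f@B4}  OUT={a@B6, b@B6, d@B6, e@B0, e@B4, f@B1, f@B4}
  B7:  IN={a@B6, b@B6, d@B6, e@B0, e@B4, f@B1, f@B4}  OUT={a@B6, b@B7, c@B7, d@B6, e@B0, e@B4, f@B1, f@B4}
  B8:  IN={a@B6, b@B7, c@B7, d@B6, e@B0, e@B4, f@B1, f@B4}  OUT={a@B6, b@B7, c@B7, d@B6, e@B0, e@B4, f@B8}
  B9:  IN={a@B6, b@B7, c@B7, d@B6, e@B0, e@B4, f@B1, f@B4, f@B8}  OUT={a@B6, b@B7, c@B7, d@B6, e@B9, f@B9}

Merge at B6: IN[B6] = OUT[B3] ⊔ OUT[B5] = {a@B2, a@B5, b@B3, d@B4, e@B0, e@B4, f@B1, f@B4}
Applying B6's transfer function to that IN value gives OUT[B6] (row B6 above).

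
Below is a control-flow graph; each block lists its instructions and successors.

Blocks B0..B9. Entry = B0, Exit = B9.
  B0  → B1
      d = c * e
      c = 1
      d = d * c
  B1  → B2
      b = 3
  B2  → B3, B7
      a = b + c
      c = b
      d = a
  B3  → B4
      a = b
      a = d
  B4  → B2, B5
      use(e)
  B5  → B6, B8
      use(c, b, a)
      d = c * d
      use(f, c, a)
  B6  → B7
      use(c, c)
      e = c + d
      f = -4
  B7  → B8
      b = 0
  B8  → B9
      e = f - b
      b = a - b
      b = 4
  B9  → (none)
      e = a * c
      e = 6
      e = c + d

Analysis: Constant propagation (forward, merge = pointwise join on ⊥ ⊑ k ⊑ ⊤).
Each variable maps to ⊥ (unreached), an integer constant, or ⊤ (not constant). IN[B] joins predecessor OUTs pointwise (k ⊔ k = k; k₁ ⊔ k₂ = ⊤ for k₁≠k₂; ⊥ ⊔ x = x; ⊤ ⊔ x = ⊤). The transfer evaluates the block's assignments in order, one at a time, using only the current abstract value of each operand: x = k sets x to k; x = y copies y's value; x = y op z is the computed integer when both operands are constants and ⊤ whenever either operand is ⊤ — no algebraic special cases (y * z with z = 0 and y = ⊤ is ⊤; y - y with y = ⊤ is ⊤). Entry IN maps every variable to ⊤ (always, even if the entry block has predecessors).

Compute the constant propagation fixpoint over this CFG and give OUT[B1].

Answer: {a: ⊤, b: 3, c: 1, d: ⊤, e: ⊤, f: ⊤}

Derivation:
Converged values:
  B0:  IN=(all ⊤)  OUT={c:1; rest ⊤}
  B1:  IN={c:1; rest ⊤}  OUT={b:3, c:1; rest ⊤}
  B2:  IN={b:3; rest ⊤}  OUT={b:3, c:3; rest ⊤}
  B3:  IN={b:3, c:3; rest ⊤}  OUT={b:3, c:3; rest ⊤}
  B4:  IN={b:3, c:3; rest ⊤}  OUT={b:3, c:3; rest ⊤}
  B5:  IN={b:3, c:3; rest ⊤}  OUT={b:3, c:3; rest ⊤}
  B6:  IN={b:3, c:3; rest ⊤}  OUT={b:3, c:3, f:-4; rest ⊤}
  B7:  IN={b:3, c:3; rest ⊤}  OUT={b:0, c:3; rest ⊤}
  B8:  IN={c:3; rest ⊤}  OUT={b:4, c:3; rest ⊤}
  B9:  IN={b:4, c:3; rest ⊤}  OUT={b:4, c:3; rest ⊤}

Merge at B1: IN[B1] = OUT[B0] = {a: ⊤, b: ⊤, c: 1, d: ⊤, e: ⊤, f: ⊤}
Applying B1's transfer function to that IN value gives OUT[B1] (row B1 above).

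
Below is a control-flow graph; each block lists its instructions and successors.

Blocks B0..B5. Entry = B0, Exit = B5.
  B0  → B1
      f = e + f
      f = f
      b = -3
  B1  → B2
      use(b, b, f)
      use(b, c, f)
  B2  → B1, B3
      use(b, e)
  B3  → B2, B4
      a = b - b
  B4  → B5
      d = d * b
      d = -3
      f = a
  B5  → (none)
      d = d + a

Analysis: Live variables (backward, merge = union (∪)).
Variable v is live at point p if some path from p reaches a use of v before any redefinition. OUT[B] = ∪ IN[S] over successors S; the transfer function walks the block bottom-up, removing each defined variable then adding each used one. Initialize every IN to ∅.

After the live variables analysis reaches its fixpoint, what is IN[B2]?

Converged values:
  B0:  IN={c, d, e, f}  OUT={b, c, d, e, f}
  B1:  IN={b, c, d, e, f}  OUT={b, c, d, e, f}
  B2:  IN={b, c, d, e, f}  OUT={b, c, d, e, f}
  B3:  IN={b, c, d, e, f}  OUT={a, b, c, d, e, f}
  B4:  IN={a, b, d}  OUT={a, d}
  B5:  IN={a, d}  OUT={}

Merge at B2: OUT[B2] = IN[B1] ⊔ IN[B3] = {b, c, d, e, f}
Applying B2's transfer function to that OUT value gives IN[B2] (row B2 above).

Answer: {b, c, d, e, f}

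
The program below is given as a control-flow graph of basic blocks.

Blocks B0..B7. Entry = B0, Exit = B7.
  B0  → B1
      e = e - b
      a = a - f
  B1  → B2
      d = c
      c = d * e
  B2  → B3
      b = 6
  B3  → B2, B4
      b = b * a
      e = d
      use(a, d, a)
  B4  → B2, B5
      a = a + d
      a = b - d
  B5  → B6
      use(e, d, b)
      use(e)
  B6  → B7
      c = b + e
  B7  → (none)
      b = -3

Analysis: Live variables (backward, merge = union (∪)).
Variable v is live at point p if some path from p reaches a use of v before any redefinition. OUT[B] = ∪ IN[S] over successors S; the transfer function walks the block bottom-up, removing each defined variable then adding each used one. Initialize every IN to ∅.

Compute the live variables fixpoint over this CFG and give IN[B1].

Per-block solution:
  B0: | IN={a, b, c, e, f} | OUT={a, c, e}
  B1: | IN={a, c, e} | OUT={a, d}
  B2: | IN={a, d} | OUT={a, b, d}
  B3: | IN={a, b, d} | OUT={a, b, d, e}
  B4: | IN={a, b, d, e} | OUT={a, b, d, e}
  B5: | IN={b, d, e} | OUT={b, e}
  B6: | IN={b, e} | OUT={}
  B7: | IN={} | OUT={}

Merge at B1: OUT[B1] = IN[B2] = {a, d}
Applying B1's transfer function to that OUT value gives IN[B1] (row B1 above).

Answer: {a, c, e}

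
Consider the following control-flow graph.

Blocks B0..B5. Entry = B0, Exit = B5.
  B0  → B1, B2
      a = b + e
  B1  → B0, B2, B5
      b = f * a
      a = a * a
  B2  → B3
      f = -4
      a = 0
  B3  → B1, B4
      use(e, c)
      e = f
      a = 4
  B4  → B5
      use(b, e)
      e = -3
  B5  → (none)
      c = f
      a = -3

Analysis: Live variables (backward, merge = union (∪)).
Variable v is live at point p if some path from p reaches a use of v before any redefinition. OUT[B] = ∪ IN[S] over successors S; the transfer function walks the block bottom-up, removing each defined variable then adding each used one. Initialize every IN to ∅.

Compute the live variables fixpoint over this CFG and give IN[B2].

Converged values:
  B0:  IN={b, c, e, f}  OUT={a, b, c, e, f}
  B1:  IN={a, c, e, f}  OUT={b, c, e, f}
  B2:  IN={b, c, e}  OUT={b, c, e, f}
  B3:  IN={b, c, e, f}  OUT={a, b, c, e, f}
  B4:  IN={b, e, f}  OUT={f}
  B5:  IN={f}  OUT={}

Merge at B2: OUT[B2] = IN[B3] = {b, c, e, f}
Applying B2's transfer function to that OUT value gives IN[B2] (row B2 above).

Answer: {b, c, e}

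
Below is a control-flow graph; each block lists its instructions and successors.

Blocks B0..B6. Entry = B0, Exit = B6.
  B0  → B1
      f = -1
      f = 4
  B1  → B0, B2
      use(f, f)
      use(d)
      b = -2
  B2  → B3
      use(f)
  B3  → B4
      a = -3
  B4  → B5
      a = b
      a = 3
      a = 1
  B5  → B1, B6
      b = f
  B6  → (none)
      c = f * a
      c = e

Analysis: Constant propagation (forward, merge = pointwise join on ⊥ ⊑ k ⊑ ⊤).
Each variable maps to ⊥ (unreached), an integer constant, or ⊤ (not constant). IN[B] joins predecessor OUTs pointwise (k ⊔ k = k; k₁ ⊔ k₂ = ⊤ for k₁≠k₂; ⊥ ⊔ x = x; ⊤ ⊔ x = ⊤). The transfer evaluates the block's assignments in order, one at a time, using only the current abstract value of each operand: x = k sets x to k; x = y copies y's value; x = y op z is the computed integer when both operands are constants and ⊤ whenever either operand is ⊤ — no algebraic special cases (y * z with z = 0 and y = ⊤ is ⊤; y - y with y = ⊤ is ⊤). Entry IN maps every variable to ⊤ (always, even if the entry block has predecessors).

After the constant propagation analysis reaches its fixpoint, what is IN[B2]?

Fixpoint table:
  B0: | IN=(all ⊤) | OUT={f:4; rest ⊤}
  B1: | IN={f:4; rest ⊤} | OUT={b:-2, f:4; rest ⊤}
  B2: | IN={b:-2, f:4; rest ⊤} | OUT={b:-2, f:4; rest ⊤}
  B3: | IN={b:-2, f:4; rest ⊤} | OUT={a:-3, b:-2, f:4; rest ⊤}
  B4: | IN={a:-3, b:-2, f:4; rest ⊤} | OUT={a:1, b:-2, f:4; rest ⊤}
  B5: | IN={a:1, b:-2, f:4; rest ⊤} | OUT={a:1, b:4, f:4; rest ⊤}
  B6: | IN={a:1, b:4, f:4; rest ⊤} | OUT={a:1, b:4, f:4; rest ⊤}

Merge at B2: IN[B2] = OUT[B1] = {a: ⊤, b: -2, c: ⊤, d: ⊤, e: ⊤, f: 4}

Answer: {a: ⊤, b: -2, c: ⊤, d: ⊤, e: ⊤, f: 4}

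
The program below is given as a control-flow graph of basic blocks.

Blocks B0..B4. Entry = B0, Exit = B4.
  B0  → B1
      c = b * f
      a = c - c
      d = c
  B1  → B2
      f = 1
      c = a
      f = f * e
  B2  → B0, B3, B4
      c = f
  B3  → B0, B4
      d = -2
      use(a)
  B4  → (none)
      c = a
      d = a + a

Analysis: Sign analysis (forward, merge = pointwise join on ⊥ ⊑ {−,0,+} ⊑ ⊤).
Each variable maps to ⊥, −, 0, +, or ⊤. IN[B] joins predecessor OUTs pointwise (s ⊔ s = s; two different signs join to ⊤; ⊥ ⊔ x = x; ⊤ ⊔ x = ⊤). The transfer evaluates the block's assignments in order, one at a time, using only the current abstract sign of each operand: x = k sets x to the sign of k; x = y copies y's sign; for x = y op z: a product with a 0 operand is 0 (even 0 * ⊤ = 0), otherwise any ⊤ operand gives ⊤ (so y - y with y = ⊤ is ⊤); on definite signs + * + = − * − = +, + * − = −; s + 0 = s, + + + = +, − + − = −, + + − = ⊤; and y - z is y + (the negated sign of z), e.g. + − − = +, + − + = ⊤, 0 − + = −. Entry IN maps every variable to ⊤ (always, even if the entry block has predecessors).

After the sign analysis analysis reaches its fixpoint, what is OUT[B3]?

Answer: {a: ⊤, b: ⊤, c: ⊤, d: -, e: ⊤, f: ⊤}

Trace:
Converged values:
  B0: | IN=(all ⊤) | OUT=(all ⊤)
  B1: | IN=(all ⊤) | OUT=(all ⊤)
  B2: | IN=(all ⊤) | OUT=(all ⊤)
  B3: | IN=(all ⊤) | OUT={d:-; rest ⊤}
  B4: | IN=(all ⊤) | OUT=(all ⊤)

Merge at B3: IN[B3] = OUT[B2] = {a: ⊤, b: ⊤, c: ⊤, d: ⊤, e: ⊤, f: ⊤}
Applying B3's transfer function to that IN value gives OUT[B3] (row B3 above).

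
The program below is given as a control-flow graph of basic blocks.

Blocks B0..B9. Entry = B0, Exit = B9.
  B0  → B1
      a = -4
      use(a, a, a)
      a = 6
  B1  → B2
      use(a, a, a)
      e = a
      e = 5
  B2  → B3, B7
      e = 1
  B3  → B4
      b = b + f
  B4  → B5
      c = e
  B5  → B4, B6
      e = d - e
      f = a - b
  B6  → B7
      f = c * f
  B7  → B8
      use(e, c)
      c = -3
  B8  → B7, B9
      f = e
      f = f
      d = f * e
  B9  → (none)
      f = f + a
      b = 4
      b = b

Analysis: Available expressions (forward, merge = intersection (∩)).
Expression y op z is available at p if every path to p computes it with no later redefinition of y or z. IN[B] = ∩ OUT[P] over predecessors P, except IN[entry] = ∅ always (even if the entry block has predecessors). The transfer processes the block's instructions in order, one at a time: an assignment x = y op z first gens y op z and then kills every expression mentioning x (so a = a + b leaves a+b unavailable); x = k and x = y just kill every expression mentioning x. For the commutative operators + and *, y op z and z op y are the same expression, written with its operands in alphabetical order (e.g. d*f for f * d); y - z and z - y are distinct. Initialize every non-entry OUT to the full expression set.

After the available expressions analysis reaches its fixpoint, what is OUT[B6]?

Answer: {a-b}

Working:
Per-block solution:
  B0:  IN={}  OUT={}
  B1:  IN={}  OUT={}
  B2:  IN={}  OUT={}
  B3:  IN={}  OUT={}
  B4:  IN={}  OUT={}
  B5:  IN={}  OUT={a-b}
  B6:  IN={a-b}  OUT={a-b}
  B7:  IN={}  OUT={}
  B8:  IN={}  OUT={e*f}
  B9:  IN={e*f}  OUT={}

Merge at B6: IN[B6] = OUT[B5] = {a-b}
Applying B6's transfer function to that IN value gives OUT[B6] (row B6 above).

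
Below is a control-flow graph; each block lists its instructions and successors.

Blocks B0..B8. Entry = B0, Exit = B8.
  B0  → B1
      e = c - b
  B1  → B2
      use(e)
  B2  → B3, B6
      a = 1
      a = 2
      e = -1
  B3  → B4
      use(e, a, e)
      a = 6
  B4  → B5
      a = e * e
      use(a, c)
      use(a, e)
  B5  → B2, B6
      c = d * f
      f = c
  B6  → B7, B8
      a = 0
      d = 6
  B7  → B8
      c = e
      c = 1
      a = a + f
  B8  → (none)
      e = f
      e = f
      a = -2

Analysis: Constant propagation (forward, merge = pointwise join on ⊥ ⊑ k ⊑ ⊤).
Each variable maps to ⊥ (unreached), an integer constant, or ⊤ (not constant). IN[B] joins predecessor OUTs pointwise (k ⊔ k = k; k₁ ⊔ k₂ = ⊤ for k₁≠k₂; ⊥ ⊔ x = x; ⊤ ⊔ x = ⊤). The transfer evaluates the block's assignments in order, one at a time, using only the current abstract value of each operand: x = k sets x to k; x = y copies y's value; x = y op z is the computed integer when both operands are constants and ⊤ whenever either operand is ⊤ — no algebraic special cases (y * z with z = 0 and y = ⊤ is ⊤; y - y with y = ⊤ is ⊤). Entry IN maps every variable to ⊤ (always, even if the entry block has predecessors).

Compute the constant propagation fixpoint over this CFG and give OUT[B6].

Answer: {a: 0, b: ⊤, c: ⊤, d: 6, e: -1, f: ⊤}

Working:
Per-block solution:
  B0:  IN=(all ⊤)  OUT=(all ⊤)
  B1:  IN=(all ⊤)  OUT=(all ⊤)
  B2:  IN=(all ⊤)  OUT={a:2, e:-1; rest ⊤}
  B3:  IN={a:2, e:-1; rest ⊤}  OUT={a:6, e:-1; rest ⊤}
  B4:  IN={a:6, e:-1; rest ⊤}  OUT={a:1, e:-1; rest ⊤}
  B5:  IN={a:1, e:-1; rest ⊤}  OUT={a:1, e:-1; rest ⊤}
  B6:  IN={e:-1; rest ⊤}  OUT={a:0, d:6, e:-1; rest ⊤}
  B7:  IN={a:0, d:6, e:-1; rest ⊤}  OUT={c:1, d:6, e:-1; rest ⊤}
  B8:  IN={d:6, e:-1; rest ⊤}  OUT={a:-2, d:6; rest ⊤}

Merge at B6: IN[B6] = OUT[B2] ⊔ OUT[B5] = {a: ⊤, b: ⊤, c: ⊤, d: ⊤, e: -1, f: ⊤}
Applying B6's transfer function to that IN value gives OUT[B6] (row B6 above).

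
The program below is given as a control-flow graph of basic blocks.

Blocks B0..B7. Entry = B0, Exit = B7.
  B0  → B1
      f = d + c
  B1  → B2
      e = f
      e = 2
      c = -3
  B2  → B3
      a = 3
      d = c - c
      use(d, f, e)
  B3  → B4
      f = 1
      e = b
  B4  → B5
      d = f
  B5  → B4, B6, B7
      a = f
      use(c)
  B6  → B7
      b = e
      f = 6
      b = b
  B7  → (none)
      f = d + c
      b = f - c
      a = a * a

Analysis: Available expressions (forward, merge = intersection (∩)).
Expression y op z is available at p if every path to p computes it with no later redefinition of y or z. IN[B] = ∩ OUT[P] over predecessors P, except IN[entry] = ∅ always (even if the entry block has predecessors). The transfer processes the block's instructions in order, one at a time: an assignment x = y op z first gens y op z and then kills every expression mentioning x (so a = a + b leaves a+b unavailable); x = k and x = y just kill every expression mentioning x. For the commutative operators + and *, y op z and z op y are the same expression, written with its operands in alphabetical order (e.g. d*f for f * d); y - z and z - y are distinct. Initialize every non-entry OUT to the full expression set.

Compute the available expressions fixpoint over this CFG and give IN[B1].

Answer: {c+d}

Working:
Per-block solution:
  B0: | IN={} | OUT={c+d}
  B1: | IN={c+d} | OUT={}
  B2: | IN={} | OUT={c-c}
  B3: | IN={c-c} | OUT={c-c}
  B4: | IN={c-c} | OUT={c-c}
  B5: | IN={c-c} | OUT={c-c}
  B6: | IN={c-c} | OUT={c-c}
  B7: | IN={c-c} | OUT={c+d, c-c, f-c}

Merge at B1: IN[B1] = OUT[B0] = {c+d}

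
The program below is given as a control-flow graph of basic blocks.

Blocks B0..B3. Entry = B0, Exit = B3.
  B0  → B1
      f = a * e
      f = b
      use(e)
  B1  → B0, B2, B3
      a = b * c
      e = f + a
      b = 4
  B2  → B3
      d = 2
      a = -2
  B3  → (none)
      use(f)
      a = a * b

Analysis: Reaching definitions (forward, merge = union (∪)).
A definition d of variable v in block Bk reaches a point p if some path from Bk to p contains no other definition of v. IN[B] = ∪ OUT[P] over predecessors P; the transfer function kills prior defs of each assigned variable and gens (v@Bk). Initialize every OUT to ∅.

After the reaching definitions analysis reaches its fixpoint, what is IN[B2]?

Per-block solution:
  B0:   IN={a@B1, b@B1, e@B1, f@B0}   OUT={a@B1, b@B1, e@B1, f@B0}
  B1:   IN={a@B1, b@B1, e@B1, f@B0}   OUT={a@B1, b@B1, e@B1, f@B0}
  B2:   IN={a@B1, b@B1, e@B1, f@B0}   OUT={a@B2, b@B1, d@B2, e@B1, f@B0}
  B3:   IN={a@B1, a@B2, b@B1, d@B2, e@B1, f@B0}   OUT={a@B3, b@B1, d@B2, e@B1, f@B0}

Merge at B2: IN[B2] = OUT[B1] = {a@B1, b@B1, e@B1, f@B0}

Answer: {a@B1, b@B1, e@B1, f@B0}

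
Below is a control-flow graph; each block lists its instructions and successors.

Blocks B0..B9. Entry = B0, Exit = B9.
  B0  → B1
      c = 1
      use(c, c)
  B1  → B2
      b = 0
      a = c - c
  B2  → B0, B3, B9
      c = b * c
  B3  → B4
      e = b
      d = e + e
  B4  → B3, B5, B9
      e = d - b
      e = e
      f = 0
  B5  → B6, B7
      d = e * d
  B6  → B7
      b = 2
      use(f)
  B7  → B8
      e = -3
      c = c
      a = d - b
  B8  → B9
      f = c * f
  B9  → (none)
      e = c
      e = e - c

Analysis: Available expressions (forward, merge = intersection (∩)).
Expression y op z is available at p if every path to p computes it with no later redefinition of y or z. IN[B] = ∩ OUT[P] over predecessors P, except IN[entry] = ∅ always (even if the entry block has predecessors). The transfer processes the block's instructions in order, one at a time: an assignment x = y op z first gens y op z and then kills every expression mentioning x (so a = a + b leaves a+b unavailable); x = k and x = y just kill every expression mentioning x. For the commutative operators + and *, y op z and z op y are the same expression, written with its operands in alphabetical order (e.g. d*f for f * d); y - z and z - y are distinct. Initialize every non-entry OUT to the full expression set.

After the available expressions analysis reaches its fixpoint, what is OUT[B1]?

Fixpoint table:
  B0: | IN={} | OUT={}
  B1: | IN={} | OUT={c-c}
  B2: | IN={c-c} | OUT={}
  B3: | IN={} | OUT={e+e}
  B4: | IN={e+e} | OUT={d-b}
  B5: | IN={d-b} | OUT={}
  B6: | IN={} | OUT={}
  B7: | IN={} | OUT={d-b}
  B8: | IN={d-b} | OUT={d-b}
  B9: | IN={} | OUT={}

Merge at B1: IN[B1] = OUT[B0] = {}
Applying B1's transfer function to that IN value gives OUT[B1] (row B1 above).

Answer: {c-c}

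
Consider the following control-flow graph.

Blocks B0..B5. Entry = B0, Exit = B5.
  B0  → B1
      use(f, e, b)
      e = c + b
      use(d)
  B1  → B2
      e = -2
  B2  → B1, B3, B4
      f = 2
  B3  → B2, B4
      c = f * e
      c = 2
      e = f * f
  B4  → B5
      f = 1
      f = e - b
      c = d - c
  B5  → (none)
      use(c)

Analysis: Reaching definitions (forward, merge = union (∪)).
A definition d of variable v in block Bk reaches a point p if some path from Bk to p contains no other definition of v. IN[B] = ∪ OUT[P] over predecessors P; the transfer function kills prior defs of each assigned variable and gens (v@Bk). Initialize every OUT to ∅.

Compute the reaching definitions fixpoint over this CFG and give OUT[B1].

Answer: {c@B3, e@B1, f@B2}

Working:
Converged values:
  B0: | IN={} | OUT={e@B0}
  B1: | IN={c@B3, e@B0, e@B1, e@B3, f@B2} | OUT={c@B3, e@B1, f@B2}
  B2: | IN={c@B3, e@B1, e@B3, f@B2} | OUT={c@B3, e@B1, e@B3, f@B2}
  B3: | IN={c@B3, e@B1, e@B3, f@B2} | OUT={c@B3, e@B3, f@B2}
  B4: | IN={c@B3, e@B1, e@B3, f@B2} | OUT={c@B4, e@B1, e@B3, f@B4}
  B5: | IN={c@B4, e@B1, e@B3, f@B4} | OUT={c@B4, e@B1, e@B3, f@B4}

Merge at B1: IN[B1] = OUT[B0] ⊔ OUT[B2] = {c@B3, e@B0, e@B1, e@B3, f@B2}
Applying B1's transfer function to that IN value gives OUT[B1] (row B1 above).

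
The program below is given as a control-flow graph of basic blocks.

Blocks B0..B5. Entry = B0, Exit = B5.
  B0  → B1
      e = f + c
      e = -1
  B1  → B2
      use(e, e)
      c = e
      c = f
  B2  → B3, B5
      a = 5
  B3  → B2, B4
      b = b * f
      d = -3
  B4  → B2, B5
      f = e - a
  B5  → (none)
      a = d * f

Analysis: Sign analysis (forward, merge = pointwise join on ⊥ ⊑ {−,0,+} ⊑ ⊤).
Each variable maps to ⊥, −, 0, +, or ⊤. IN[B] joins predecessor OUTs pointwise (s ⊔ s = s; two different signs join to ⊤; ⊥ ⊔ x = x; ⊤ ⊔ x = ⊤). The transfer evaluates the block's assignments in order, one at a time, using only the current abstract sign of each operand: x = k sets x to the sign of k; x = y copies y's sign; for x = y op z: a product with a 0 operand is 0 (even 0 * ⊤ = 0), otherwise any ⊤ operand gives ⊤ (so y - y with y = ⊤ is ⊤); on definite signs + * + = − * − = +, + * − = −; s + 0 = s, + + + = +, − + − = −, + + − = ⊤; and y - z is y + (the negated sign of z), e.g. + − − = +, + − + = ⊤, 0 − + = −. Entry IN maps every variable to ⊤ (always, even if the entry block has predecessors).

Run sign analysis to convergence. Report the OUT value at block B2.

Converged values:
  B0: | IN=(all ⊤) | OUT={e:-; rest ⊤}
  B1: | IN={e:-; rest ⊤} | OUT={e:-; rest ⊤}
  B2: | IN={e:-; rest ⊤} | OUT={a:+, e:-; rest ⊤}
  B3: | IN={a:+, e:-; rest ⊤} | OUT={a:+, d:-, e:-; rest ⊤}
  B4: | IN={a:+, d:-, e:-; rest ⊤} | OUT={a:+, d:-, e:-, f:-; rest ⊤}
  B5: | IN={a:+, e:-; rest ⊤} | OUT={e:-; rest ⊤}

Merge at B2: IN[B2] = OUT[B1] ⊔ OUT[B3] ⊔ OUT[B4] = {a: ⊤, b: ⊤, c: ⊤, d: ⊤, e: -, f: ⊤}
Applying B2's transfer function to that IN value gives OUT[B2] (row B2 above).

Answer: {a: +, b: ⊤, c: ⊤, d: ⊤, e: -, f: ⊤}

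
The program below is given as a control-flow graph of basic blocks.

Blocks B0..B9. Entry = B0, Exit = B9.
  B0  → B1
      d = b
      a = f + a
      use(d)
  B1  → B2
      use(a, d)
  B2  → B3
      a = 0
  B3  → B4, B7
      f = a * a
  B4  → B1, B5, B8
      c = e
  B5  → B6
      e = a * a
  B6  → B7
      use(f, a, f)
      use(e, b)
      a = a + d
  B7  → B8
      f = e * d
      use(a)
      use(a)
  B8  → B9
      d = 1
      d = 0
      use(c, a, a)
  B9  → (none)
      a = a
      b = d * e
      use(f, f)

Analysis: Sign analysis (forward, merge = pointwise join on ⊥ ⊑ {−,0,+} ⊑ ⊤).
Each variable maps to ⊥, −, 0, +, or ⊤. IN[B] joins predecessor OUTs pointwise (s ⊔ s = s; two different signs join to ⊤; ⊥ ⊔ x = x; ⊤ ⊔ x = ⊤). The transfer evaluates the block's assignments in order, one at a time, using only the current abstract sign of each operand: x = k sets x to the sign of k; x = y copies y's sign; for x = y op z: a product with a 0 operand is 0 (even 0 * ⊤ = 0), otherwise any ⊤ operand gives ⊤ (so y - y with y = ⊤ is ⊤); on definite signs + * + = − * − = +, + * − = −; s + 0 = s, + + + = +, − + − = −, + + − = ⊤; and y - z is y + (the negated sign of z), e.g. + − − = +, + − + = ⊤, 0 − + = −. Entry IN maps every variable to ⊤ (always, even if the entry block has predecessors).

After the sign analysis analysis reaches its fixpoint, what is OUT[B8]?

Per-block solution:
  B0: | IN=(all ⊤) | OUT=(all ⊤)
  B1: | IN=(all ⊤) | OUT=(all ⊤)
  B2: | IN=(all ⊤) | OUT={a:0; rest ⊤}
  B3: | IN={a:0; rest ⊤} | OUT={a:0, f:0; rest ⊤}
  B4: | IN={a:0, f:0; rest ⊤} | OUT={a:0, f:0; rest ⊤}
  B5: | IN={a:0, f:0; rest ⊤} | OUT={a:0, e:0, f:0; rest ⊤}
  B6: | IN={a:0, e:0, f:0; rest ⊤} | OUT={e:0, f:0; rest ⊤}
  B7: | IN={f:0; rest ⊤} | OUT=(all ⊤)
  B8: | IN=(all ⊤) | OUT={d:0; rest ⊤}
  B9: | IN={d:0; rest ⊤} | OUT={b:0, d:0; rest ⊤}

Merge at B8: IN[B8] = OUT[B4] ⊔ OUT[B7] = {a: ⊤, b: ⊤, c: ⊤, d: ⊤, e: ⊤, f: ⊤}
Applying B8's transfer function to that IN value gives OUT[B8] (row B8 above).

Answer: {a: ⊤, b: ⊤, c: ⊤, d: 0, e: ⊤, f: ⊤}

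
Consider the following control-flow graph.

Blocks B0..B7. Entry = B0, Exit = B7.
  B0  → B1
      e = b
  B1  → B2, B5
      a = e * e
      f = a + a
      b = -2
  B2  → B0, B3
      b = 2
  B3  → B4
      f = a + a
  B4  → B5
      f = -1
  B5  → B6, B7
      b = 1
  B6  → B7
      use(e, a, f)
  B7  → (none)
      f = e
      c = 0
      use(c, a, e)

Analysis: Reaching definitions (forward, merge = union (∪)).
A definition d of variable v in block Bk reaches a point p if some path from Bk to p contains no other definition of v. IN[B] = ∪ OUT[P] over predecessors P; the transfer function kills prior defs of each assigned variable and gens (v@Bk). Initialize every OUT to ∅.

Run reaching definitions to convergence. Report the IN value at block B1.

Answer: {a@B1, b@B2, e@B0, f@B1}

Working:
Converged values:
  B0:  IN={a@B1, b@B2, e@B0, f@B1}  OUT={a@B1, b@B2, e@B0, f@B1}
  B1:  IN={a@B1, b@B2, e@B0, f@B1}  OUT={a@B1, b@B1, e@B0, f@B1}
  B2:  IN={a@B1, b@B1, e@B0, f@B1}  OUT={a@B1, b@B2, e@B0, f@B1}
  B3:  IN={a@B1, b@B2, e@B0, f@B1}  OUT={a@B1, b@B2, e@B0, f@B3}
  B4:  IN={a@B1, b@B2, e@B0, f@B3}  OUT={a@B1, b@B2, e@B0, f@B4}
  B5:  IN={a@B1, b@B1, b@B2, e@B0, f@B1, f@B4}  OUT={a@B1, b@B5, e@B0, f@B1, f@B4}
  B6:  IN={a@B1, b@B5, e@B0, f@B1, f@B4}  OUT={a@B1, b@B5, e@B0, f@B1, f@B4}
  B7:  IN={a@B1, b@B5, e@B0, f@B1, f@B4}  OUT={a@B1, b@B5, c@B7, e@B0, f@B7}

Merge at B1: IN[B1] = OUT[B0] = {a@B1, b@B2, e@B0, f@B1}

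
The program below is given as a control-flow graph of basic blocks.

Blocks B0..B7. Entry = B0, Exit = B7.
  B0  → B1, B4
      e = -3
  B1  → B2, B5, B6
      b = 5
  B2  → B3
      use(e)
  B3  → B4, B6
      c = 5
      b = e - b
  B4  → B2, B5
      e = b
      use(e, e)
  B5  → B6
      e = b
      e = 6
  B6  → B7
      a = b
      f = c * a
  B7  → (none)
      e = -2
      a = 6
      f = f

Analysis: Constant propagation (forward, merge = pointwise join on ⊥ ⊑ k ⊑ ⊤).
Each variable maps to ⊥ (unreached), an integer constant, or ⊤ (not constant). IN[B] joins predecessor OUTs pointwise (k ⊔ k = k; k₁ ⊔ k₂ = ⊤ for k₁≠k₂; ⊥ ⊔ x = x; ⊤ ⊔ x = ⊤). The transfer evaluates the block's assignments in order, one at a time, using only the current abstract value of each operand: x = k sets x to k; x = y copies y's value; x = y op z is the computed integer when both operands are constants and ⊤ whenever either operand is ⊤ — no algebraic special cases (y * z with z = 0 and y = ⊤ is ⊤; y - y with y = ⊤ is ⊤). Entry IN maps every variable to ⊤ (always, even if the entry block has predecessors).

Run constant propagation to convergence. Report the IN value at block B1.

Fixpoint table:
  B0:   IN=(all ⊤)   OUT={e:-3; rest ⊤}
  B1:   IN={e:-3; rest ⊤}   OUT={b:5, e:-3; rest ⊤}
  B2:   IN=(all ⊤)   OUT=(all ⊤)
  B3:   IN=(all ⊤)   OUT={c:5; rest ⊤}
  B4:   IN=(all ⊤)   OUT=(all ⊤)
  B5:   IN=(all ⊤)   OUT={e:6; rest ⊤}
  B6:   IN=(all ⊤)   OUT=(all ⊤)
  B7:   IN=(all ⊤)   OUT={a:6, e:-2; rest ⊤}

Merge at B1: IN[B1] = OUT[B0] = {a: ⊤, b: ⊤, c: ⊤, d: ⊤, e: -3, f: ⊤}

Answer: {a: ⊤, b: ⊤, c: ⊤, d: ⊤, e: -3, f: ⊤}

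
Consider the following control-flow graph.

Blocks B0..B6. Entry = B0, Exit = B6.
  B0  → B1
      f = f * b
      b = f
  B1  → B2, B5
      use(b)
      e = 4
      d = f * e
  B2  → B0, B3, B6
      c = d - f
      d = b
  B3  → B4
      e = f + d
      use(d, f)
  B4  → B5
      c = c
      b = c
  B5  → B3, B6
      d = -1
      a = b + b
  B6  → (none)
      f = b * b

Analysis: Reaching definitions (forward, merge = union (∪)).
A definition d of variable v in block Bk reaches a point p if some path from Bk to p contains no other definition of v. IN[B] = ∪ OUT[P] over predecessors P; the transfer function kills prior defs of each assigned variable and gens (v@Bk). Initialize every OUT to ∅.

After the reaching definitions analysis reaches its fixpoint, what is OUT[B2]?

Answer: {b@B0, c@B2, d@B2, e@B1, f@B0}

Derivation:
Converged values:
  B0:   IN={b@B0, c@B2, d@B2, e@B1, f@B0}   OUT={b@B0, c@B2, d@B2, e@B1, f@B0}
  B1:   IN={b@B0, c@B2, d@B2, e@B1, f@B0}   OUT={b@B0, c@B2, d@B1, e@B1, f@B0}
  B2:   IN={b@B0, c@B2, d@B1, e@B1, f@B0}   OUT={b@B0, c@B2, d@B2, e@B1, f@B0}
  B3:   IN={a@B5, b@B0, b@B4, c@B2, c@B4, d@B2, d@B5, e@B1, e@B3, f@B0}   OUT={a@B5, b@B0, b@B4, c@B2, c@B4, d@B2, d@B5, e@B3, f@B0}
  B4:   IN={a@B5, b@B0, b@B4, c@B2, c@B4, d@B2, d@B5, e@B3, f@B0}   OUT={a@B5, b@B4, c@B4, d@B2, d@B5, e@B3, f@B0}
  B5:   IN={a@B5, b@B0, b@B4, c@B2, c@B4, d@B1, d@B2, d@B5, e@B1, e@B3, f@B0}   OUT={a@B5, b@B0, b@B4, c@B2, c@B4, d@B5, e@B1, e@B3, f@B0}
  B6:   IN={a@B5, b@B0, b@B4, c@B2, c@B4, d@B2, d@B5, e@B1, e@B3, f@B0}   OUT={a@B5, b@B0, b@B4, c@B2, c@B4, d@B2, d@B5, e@B1, e@B3, f@B6}

Merge at B2: IN[B2] = OUT[B1] = {b@B0, c@B2, d@B1, e@B1, f@B0}
Applying B2's transfer function to that IN value gives OUT[B2] (row B2 above).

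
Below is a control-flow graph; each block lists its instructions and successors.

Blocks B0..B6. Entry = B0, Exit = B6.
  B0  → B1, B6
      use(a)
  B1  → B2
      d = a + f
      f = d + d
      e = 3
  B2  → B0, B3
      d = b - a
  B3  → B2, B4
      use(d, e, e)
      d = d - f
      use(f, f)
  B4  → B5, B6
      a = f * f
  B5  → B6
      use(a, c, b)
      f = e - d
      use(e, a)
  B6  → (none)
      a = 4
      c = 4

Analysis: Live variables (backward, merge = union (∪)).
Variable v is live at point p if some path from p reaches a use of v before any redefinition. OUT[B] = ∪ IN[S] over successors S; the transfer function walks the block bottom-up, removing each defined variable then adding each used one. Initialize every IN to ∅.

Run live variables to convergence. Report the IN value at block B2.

Converged values:
  B0:   IN={a, b, c, f}   OUT={a, b, c, f}
  B1:   IN={a, b, c, f}   OUT={a, b, c, e, f}
  B2:   IN={a, b, c, e, f}   OUT={a, b, c, d, e, f}
  B3:   IN={a, b, c, d, e, f}   OUT={a, b, c, d, e, f}
  B4:   IN={b, c, d, e, f}   OUT={a, b, c, d, e}
  B5:   IN={a, b, c, d, e}   OUT={}
  B6:   IN={}   OUT={}

Merge at B2: OUT[B2] = IN[B0] ⊔ IN[B3] = {a, b, c, d, e, f}
Applying B2's transfer function to that OUT value gives IN[B2] (row B2 above).

Answer: {a, b, c, e, f}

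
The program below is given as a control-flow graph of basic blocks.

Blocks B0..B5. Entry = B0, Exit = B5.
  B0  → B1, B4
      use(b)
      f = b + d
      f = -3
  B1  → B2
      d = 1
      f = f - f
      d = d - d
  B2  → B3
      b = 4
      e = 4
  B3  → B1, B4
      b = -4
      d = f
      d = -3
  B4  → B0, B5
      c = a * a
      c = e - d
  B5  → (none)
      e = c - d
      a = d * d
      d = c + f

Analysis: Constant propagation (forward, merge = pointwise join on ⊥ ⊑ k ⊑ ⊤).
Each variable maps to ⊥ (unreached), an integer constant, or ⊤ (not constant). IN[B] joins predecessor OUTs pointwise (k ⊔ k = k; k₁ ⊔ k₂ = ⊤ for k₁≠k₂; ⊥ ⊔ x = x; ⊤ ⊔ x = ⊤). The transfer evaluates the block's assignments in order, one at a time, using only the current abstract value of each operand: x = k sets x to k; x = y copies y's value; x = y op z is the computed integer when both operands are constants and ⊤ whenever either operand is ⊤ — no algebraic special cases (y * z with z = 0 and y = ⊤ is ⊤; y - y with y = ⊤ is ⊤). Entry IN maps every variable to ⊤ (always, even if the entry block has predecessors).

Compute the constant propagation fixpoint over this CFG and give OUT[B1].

Per-block solution:
  B0:   IN=(all ⊤)   OUT={f:-3; rest ⊤}
  B1:   IN=(all ⊤)   OUT={d:0; rest ⊤}
  B2:   IN={d:0; rest ⊤}   OUT={b:4, d:0, e:4; rest ⊤}
  B3:   IN={b:4, d:0, e:4; rest ⊤}   OUT={b:-4, d:-3, e:4; rest ⊤}
  B4:   IN=(all ⊤)   OUT=(all ⊤)
  B5:   IN=(all ⊤)   OUT=(all ⊤)

Merge at B1: IN[B1] = OUT[B0] ⊔ OUT[B3] = {a: ⊤, b: ⊤, c: ⊤, d: ⊤, e: ⊤, f: ⊤}
Applying B1's transfer function to that IN value gives OUT[B1] (row B1 above).

Answer: {a: ⊤, b: ⊤, c: ⊤, d: 0, e: ⊤, f: ⊤}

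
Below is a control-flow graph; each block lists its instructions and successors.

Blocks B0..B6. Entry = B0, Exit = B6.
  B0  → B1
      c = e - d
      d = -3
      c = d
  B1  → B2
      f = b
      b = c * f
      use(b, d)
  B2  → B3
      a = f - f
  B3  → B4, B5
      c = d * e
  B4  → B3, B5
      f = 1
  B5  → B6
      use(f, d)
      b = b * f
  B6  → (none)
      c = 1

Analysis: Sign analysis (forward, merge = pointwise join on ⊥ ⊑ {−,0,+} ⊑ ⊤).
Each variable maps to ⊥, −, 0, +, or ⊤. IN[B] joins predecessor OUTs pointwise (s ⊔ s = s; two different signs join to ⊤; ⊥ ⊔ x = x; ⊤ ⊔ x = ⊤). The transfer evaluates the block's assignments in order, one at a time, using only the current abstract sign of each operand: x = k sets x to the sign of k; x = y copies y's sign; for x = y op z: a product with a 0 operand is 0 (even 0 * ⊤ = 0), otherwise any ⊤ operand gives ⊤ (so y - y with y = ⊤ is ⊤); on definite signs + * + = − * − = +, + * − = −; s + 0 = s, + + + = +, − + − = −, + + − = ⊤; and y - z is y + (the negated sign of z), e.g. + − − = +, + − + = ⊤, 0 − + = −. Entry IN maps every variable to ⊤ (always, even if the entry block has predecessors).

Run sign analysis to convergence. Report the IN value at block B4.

Fixpoint table:
  B0:   IN=(all ⊤)   OUT={c:-, d:-; rest ⊤}
  B1:   IN={c:-, d:-; rest ⊤}   OUT={c:-, d:-; rest ⊤}
  B2:   IN={c:-, d:-; rest ⊤}   OUT={c:-, d:-; rest ⊤}
  B3:   IN={d:-; rest ⊤}   OUT={d:-; rest ⊤}
  B4:   IN={d:-; rest ⊤}   OUT={d:-, f:+; rest ⊤}
  B5:   IN={d:-; rest ⊤}   OUT={d:-; rest ⊤}
  B6:   IN={d:-; rest ⊤}   OUT={c:+, d:-; rest ⊤}

Merge at B4: IN[B4] = OUT[B3] = {a: ⊤, b: ⊤, c: ⊤, d: -, e: ⊤, f: ⊤}

Answer: {a: ⊤, b: ⊤, c: ⊤, d: -, e: ⊤, f: ⊤}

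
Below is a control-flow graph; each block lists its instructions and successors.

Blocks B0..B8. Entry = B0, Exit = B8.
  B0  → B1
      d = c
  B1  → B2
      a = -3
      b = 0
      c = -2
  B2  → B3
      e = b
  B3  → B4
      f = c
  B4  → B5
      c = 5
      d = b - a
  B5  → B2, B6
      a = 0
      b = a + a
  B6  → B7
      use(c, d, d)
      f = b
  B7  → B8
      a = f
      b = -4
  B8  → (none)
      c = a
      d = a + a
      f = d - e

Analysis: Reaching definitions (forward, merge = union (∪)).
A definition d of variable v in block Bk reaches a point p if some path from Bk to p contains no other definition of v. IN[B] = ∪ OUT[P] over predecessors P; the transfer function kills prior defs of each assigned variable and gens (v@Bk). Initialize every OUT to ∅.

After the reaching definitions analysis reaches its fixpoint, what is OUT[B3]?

Fixpoint table:
  B0: | IN={} | OUT={d@B0}
  B1: | IN={d@B0} | OUT={a@B1, b@B1, c@B1, d@B0}
  B2: | IN={a@B1, a@B5, b@B1, b@B5, c@B1, c@B4, d@B0, d@B4, e@B2, f@B3} | OUT={a@B1, a@B5, b@B1, b@B5, c@B1, c@B4, d@B0, d@B4, e@B2, f@B3}
  B3: | IN={a@B1, a@B5, b@B1, b@B5, c@B1, c@B4, d@B0, d@B4, e@B2, f@B3} | OUT={a@B1, a@B5, b@B1, b@B5, c@B1, c@B4, d@B0, d@B4, e@B2, f@B3}
  B4: | IN={a@B1, a@B5, b@B1, b@B5, c@B1, c@B4, d@B0, d@B4, e@B2, f@B3} | OUT={a@B1, a@B5, b@B1, b@B5, c@B4, d@B4, e@B2, f@B3}
  B5: | IN={a@B1, a@B5, b@B1, b@B5, c@B4, d@B4, e@B2, f@B3} | OUT={a@B5, b@B5, c@B4, d@B4, e@B2, f@B3}
  B6: | IN={a@B5, b@B5, c@B4, d@B4, e@B2, f@B3} | OUT={a@B5, b@B5, c@B4, d@B4, e@B2, f@B6}
  B7: | IN={a@B5, b@B5, c@B4, d@B4, e@B2, f@B6} | OUT={a@B7, b@B7, c@B4, d@B4, e@B2, f@B6}
  B8: | IN={a@B7, b@B7, c@B4, d@B4, e@B2, f@B6} | OUT={a@B7, b@B7, c@B8, d@B8, e@B2, f@B8}

Merge at B3: IN[B3] = OUT[B2] = {a@B1, a@B5, b@B1, b@B5, c@B1, c@B4, d@B0, d@B4, e@B2, f@B3}
Applying B3's transfer function to that IN value gives OUT[B3] (row B3 above).

Answer: {a@B1, a@B5, b@B1, b@B5, c@B1, c@B4, d@B0, d@B4, e@B2, f@B3}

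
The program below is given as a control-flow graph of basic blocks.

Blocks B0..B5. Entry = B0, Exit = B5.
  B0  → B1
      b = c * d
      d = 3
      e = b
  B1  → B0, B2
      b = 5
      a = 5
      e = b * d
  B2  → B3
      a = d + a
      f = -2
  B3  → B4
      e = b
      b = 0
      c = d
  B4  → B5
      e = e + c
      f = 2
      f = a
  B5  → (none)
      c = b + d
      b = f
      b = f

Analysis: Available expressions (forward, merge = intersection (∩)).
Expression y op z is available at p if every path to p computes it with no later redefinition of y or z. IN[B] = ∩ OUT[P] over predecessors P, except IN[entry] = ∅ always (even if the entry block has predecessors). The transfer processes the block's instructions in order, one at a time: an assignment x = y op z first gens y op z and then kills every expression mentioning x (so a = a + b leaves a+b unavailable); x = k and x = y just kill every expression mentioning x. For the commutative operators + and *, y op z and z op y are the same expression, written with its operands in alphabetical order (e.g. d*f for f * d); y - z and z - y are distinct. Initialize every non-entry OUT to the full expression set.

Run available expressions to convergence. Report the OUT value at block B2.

Per-block solution:
  B0: | IN={} | OUT={}
  B1: | IN={} | OUT={b*d}
  B2: | IN={b*d} | OUT={b*d}
  B3: | IN={b*d} | OUT={}
  B4: | IN={} | OUT={}
  B5: | IN={} | OUT={}

Merge at B2: IN[B2] = OUT[B1] = {b*d}
Applying B2's transfer function to that IN value gives OUT[B2] (row B2 above).

Answer: {b*d}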